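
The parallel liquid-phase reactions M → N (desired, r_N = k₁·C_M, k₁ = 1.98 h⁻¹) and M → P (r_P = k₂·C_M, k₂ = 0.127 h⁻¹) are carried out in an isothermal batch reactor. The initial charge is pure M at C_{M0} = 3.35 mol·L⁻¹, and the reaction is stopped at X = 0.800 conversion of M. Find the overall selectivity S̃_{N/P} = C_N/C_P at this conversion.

15.6

C_M = C_{M0}(1−X) = 0.6700 mol·L⁻¹.
Both paths are first order in M, so the instantaneous fraction to N is constant: dC_N/d(−C_M) = k₁/(k₁+k₂) = 0.9397.
C_N = 0.9397·(C_{M0}−C_M) = 0.9397×2.680 = 2.52 mol·L⁻¹.
C_P = (C_{M0}−C_M)−C_N = 0.1615 mol·L⁻¹; S̃_{N/P} = 2.518/0.1615 = 15.6.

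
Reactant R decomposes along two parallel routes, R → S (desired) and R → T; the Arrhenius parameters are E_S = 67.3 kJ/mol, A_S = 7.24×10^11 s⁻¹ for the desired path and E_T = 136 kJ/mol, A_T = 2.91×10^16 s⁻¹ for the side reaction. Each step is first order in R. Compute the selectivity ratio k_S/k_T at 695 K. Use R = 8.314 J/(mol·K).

3.63

Since both paths have the same order in R, the concentration cancels and S_{S/T} = k_S/k_T = (A_S/A_T)·exp[(E_T−E_S)/(RT)].
(E_T−E_S)/(RT) = (136−67.3)×10³/(8.314×695) = 68700/5778 = 11.89.
k_S/k_T = (7.24×10^11/2.91×10^16)·exp(11.89) = 2.488×10^-5 × 1.457×10^5 = 3.63.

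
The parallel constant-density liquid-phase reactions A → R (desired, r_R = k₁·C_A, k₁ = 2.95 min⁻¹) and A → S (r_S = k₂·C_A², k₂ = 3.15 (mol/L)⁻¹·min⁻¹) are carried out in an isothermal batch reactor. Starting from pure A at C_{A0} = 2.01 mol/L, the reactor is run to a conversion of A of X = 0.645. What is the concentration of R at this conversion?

0.543 mol/L

C_A = C_{A0}(1−X) = 0.7135 mol/L.
Along a PFR/batch, dC_R/dC_A = −r_R/(r_R+r_S) = −k₁/(k₁+k₂·C_A).
Integrating from C_{A0} to C_A: C_R = (2.95/3.15)·ln[(2.95+3.15·2.01)/(2.95+3.15·0.714)] = 0.9365·ln(9.281/5.198) = 0.5430 mol/L.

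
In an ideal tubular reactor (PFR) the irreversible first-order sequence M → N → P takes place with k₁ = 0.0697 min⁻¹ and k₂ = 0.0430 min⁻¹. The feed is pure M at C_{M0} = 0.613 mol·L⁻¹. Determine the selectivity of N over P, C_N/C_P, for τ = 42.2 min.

0.436

For first-order series with pure M initially, C_N(τ) = k₁C_{M0}/(k₂−k₁)·(e^(−k₁τ) − e^(−k₂τ)).
e^(−k₁τ) = e^(−0.0697×42.2) = e^(−2.941) = 0.05279; e^(−k₂τ) = e^(−1.815) = 0.1629.
C_N = 0.0697×0.613/(0.0430−0.0697) × (0.05279−0.1629) = (-1.600)×(-0.1101) = 0.1762 mol·L⁻¹.
C_M = C_{M0}e^(−k₁τ) = 0.03236 mol·L⁻¹, so C_P = C_{M0}−C_M−C_N = 0.4044 mol·L⁻¹; C_N/C_P = 0.436.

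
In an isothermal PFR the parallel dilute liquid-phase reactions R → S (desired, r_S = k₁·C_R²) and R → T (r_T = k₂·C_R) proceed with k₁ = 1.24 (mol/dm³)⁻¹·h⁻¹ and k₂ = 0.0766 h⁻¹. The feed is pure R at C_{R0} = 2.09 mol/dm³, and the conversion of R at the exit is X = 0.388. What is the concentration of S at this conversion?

0.782 mol/dm³

C_R = C_{R0}(1−X) = 1.279 mol/dm³.
Along a PFR/batch, dC_T/dC_R = −r_T/(r_S+r_T) = −k₂/(k₂+k₁·C_R).
Integrating from C_{R0} to C_R: C_T = (0.0766/1.24)·ln[(0.0766+1.24·2.09)/(0.0766+1.24·1.28)] = 0.06177·ln(2.668/1.663) = 0.02922 mol/dm³.
Then C_S = (C_{R0}−C_R) − C_T = 0.8109 − 0.02922 = 0.7817 mol/dm³.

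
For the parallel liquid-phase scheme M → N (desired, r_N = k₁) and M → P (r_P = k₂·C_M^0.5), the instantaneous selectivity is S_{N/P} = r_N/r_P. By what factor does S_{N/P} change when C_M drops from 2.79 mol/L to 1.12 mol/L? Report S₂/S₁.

S_{N/P} = (k₁/k₂)·C_M^-0.5, so S₂/S₁ = (C_{M,2}/C_{M,1})^-0.5.
= (1.12/2.79)^(-0.5) = (0.4014)^(-0.5) = 1.58.

1.58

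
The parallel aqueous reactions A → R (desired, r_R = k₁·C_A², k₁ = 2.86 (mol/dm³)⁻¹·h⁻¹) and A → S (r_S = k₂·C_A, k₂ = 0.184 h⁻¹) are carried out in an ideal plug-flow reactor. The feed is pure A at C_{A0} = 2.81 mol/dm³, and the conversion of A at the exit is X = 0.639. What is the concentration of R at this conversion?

C_A = C_{A0}(1−X) = 1.014 mol/dm³.
Along a PFR/batch, dC_S/dC_A = −r_S/(r_R+r_S) = −k₂/(k₂+k₁·C_A).
Integrating from C_{A0} to C_A: C_S = (0.184/2.86)·ln[(0.184+2.86·2.81)/(0.184+2.86·1.01)] = 0.06434·ln(8.221/3.085) = 0.06305 mol/dm³.
Then C_R = (C_{A0}−C_A) − C_S = 1.796 − 0.06305 = 1.733 mol/dm³.

1.73 mol/dm³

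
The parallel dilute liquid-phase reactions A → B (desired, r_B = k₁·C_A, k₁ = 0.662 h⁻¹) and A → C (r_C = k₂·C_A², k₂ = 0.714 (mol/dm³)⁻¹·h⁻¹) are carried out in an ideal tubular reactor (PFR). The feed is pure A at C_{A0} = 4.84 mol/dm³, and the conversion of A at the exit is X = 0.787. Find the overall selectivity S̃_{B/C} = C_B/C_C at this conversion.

C_A = C_{A0}(1−X) = 1.031 mol/dm³.
Along a PFR/batch, dC_B/dC_A = −r_B/(r_B+r_C) = −k₁/(k₁+k₂·C_A).
Integrating from C_{A0} to C_A: C_B = (0.662/0.714)·ln[(0.662+0.714·4.84)/(0.662+0.714·1.03)] = 0.9272·ln(4.118/1.398) = 1.002 mol/dm³.
C_C = (C_{A0}−C_A)−C_B = 2.808 mol/dm³; S̃_{B/C} = 1.002/2.808 = 0.357.

0.357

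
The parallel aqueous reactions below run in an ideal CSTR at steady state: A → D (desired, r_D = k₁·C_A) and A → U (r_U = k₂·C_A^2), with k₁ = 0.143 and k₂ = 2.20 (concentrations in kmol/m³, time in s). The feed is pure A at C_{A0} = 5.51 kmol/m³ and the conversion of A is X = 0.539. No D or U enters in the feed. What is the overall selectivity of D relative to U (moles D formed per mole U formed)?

Exit C_A = C_{A0}(1−X) = 5.51×0.461 = 2.540 kmol/m³.
Rates in a CSTR are evaluated at the outlet concentration: r_D = 0.143×2.540 = 0.3632, r_U = 2.20×2.540^2 = 14.19.
Overall selectivity = C_D/C_U = r_Dτ/(r_Uτ) = r_D/r_U = 0.0256.

0.0256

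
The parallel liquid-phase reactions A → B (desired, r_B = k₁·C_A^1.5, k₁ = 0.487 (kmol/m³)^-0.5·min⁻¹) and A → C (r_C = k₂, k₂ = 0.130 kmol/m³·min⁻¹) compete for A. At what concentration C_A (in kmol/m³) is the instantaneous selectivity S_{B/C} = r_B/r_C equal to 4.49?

S_{B/C} = (k₁/k₂)·C_A^1.5 ⇒ C_A = (S·k₂/k₁)^(1/1.5).
= (4.49×0.130/0.487)^(0.6667) = (1.199)^(0.6667) = 1.13 kmol/m³.

1.13 kmol/m³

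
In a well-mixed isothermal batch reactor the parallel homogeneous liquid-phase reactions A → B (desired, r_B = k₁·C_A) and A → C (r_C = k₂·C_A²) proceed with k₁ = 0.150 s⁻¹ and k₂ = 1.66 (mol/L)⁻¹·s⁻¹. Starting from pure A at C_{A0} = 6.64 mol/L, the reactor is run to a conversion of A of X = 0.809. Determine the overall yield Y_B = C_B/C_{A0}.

0.0218

C_A = C_{A0}(1−X) = 1.268 mol/L.
Along a PFR/batch, dC_B/dC_A = −r_B/(r_B+r_C) = −k₁/(k₁+k₂·C_A).
Integrating from C_{A0} to C_A: C_B = (0.150/1.66)·ln[(0.150+1.66·6.64)/(0.150+1.66·1.27)] = 0.09036·ln(11.17/2.255) = 0.1446 mol/L.
Y_B = C_B/C_{A0} = 0.1446/6.64 = 0.0218.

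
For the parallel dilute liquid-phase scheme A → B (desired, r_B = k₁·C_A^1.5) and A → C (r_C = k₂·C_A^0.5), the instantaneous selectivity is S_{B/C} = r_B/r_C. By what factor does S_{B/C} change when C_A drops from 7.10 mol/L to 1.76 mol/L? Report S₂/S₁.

0.248

S_{B/C} = (k₁/k₂)·C_A, so S₂/S₁ = (C_{A,2}/C_{A,1}).
= 1.76/7.10 = 0.248.
Selectivity toward B falls as C_A falls — high-concentration operation is favoured.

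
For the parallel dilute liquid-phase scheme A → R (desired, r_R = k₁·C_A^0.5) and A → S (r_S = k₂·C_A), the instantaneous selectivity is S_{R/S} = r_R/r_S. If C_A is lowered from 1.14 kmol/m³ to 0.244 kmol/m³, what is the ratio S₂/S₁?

S_{R/S} = (k₁/k₂)·C_A^-0.5, so S₂/S₁ = (C_{A,2}/C_{A,1})^-0.5.
= (0.244/1.14)^(-0.5) = (0.2140)^(-0.5) = 2.16.
Selectivity toward R rises as C_A falls — low-concentration operation is favoured.

2.16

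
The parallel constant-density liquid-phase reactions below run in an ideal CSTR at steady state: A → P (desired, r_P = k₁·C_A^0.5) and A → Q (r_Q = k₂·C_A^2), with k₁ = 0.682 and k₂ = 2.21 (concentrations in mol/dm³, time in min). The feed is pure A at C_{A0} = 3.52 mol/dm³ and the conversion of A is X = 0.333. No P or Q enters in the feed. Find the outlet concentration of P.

0.0926 mol/dm³

Exit C_A = C_{A0}(1−X) = 3.52×0.667 = 2.348 mol/dm³.
Rates in a CSTR are evaluated at the outlet concentration: r_P = 0.682×2.348^0.5 = 1.045, r_Q = 2.21×2.348^2 = 12.18.
Fraction of consumed A going to P: r_P/(r_P+r_Q) = 0.07900.
C_P = 0.07900·C_{A0}·X = 0.07900×3.52×0.333 = 0.0926 mol/dm³.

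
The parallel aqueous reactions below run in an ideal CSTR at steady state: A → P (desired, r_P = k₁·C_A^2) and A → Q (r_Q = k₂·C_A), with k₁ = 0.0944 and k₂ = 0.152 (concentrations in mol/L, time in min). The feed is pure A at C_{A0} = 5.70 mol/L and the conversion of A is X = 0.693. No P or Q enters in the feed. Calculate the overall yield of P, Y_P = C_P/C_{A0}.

Exit C_A = C_{A0}(1−X) = 5.70×0.307 = 1.750 mol/L.
Rates in a CSTR are evaluated at the outlet concentration: r_P = 0.0944×1.750^2 = 0.2891, r_Q = 0.152×1.750 = 0.2660.
Fraction of consumed A going to P: r_P/(r_P+r_Q) = 0.5208.
C_P = 0.5208·C_{A0}·X = 0.5208×5.70×0.693 = 2.06 mol/L; Y_P = C_P/C_{A0} = 0.361.

0.361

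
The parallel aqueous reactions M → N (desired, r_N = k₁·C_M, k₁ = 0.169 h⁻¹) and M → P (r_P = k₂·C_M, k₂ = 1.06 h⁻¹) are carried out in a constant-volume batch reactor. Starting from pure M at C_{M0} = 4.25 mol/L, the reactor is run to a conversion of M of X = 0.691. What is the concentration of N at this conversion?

C_M = C_{M0}(1−X) = 1.313 mol/L.
Both paths are first order in M, so the instantaneous fraction to N is constant: dC_N/d(−C_M) = k₁/(k₁+k₂) = 0.1375.
C_N = 0.1375·(C_{M0}−C_M) = 0.1375×2.937 = 0.404 mol/L.

0.404 mol/L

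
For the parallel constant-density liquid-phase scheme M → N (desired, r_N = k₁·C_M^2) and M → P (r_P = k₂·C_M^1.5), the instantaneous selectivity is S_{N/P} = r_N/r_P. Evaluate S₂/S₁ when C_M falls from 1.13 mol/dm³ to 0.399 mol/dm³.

S_{N/P} = (k₁/k₂)·C_M^0.5, so S₂/S₁ = (C_{M,2}/C_{M,1})^0.5.
= (0.399/1.13)^0.5 = (0.3531)^0.5 = 0.594.
Selectivity toward N falls as C_M falls — high-concentration operation is favoured.

0.594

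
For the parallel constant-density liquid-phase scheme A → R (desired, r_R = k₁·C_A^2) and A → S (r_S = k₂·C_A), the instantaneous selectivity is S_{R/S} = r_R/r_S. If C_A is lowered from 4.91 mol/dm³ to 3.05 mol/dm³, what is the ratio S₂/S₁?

0.621

S_{R/S} = (k₁/k₂)·C_A, so S₂/S₁ = (C_{A,2}/C_{A,1}).
= 3.05/4.91 = 0.621.
Selectivity toward R falls as C_A falls — high-concentration operation is favoured.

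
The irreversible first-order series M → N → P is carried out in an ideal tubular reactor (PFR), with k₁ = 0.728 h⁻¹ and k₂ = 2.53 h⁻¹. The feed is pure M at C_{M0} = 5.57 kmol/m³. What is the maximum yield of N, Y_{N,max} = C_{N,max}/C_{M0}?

Evaluating C_N at τ_opt = ln(k₂/k₁)/(k₂−k₁) gives C_{N,max}/C_{M0} = (k₁/k₂)^[k₂/(k₂−k₁)].
= (0.728/2.53)^(2.53/(2.53−0.728)) = (0.2877)^(1.404) = 0.1740.

0.174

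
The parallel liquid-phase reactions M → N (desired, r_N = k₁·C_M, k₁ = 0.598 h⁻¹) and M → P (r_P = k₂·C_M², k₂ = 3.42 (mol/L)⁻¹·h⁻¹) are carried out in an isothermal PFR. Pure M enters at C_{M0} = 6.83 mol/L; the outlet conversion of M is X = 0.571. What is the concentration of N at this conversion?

C_M = C_{M0}(1−X) = 2.930 mol/L.
Along a PFR/batch, dC_N/dC_M = −r_N/(r_N+r_P) = −k₁/(k₁+k₂·C_M).
Integrating from C_{M0} to C_M: C_N = (0.598/3.42)·ln[(0.598+3.42·6.83)/(0.598+3.42·2.93)] = 0.1749·ln(23.96/10.62) = 0.1423 mol/L.

0.142 mol/L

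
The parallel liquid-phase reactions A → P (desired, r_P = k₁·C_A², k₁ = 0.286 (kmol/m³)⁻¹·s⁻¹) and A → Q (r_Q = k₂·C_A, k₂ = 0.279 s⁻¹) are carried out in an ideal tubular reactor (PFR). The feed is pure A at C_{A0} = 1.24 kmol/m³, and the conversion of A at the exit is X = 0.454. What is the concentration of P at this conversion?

C_A = C_{A0}(1−X) = 0.6770 kmol/m³.
Along a PFR/batch, dC_Q/dC_A = −r_Q/(r_P+r_Q) = −k₂/(k₂+k₁·C_A).
Integrating from C_{A0} to C_A: C_Q = (0.279/0.286)·ln[(0.279+0.286·1.24)/(0.279+0.286·0.677)] = 0.9755·ln(0.6336/0.4726) = 0.2860 kmol/m³.
Then C_P = (C_{A0}−C_A) − C_Q = 0.5630 − 0.2860 = 0.2770 kmol/m³.

0.277 kmol/m³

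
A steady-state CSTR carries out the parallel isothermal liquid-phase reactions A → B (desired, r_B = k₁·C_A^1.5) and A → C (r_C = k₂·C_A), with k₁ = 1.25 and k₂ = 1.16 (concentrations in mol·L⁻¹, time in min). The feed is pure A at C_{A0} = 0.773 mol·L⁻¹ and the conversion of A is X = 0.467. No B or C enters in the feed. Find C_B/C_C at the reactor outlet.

Exit C_A = C_{A0}(1−X) = 0.773×0.533 = 0.4120 mol·L⁻¹.
Rates in a CSTR are evaluated at the outlet concentration: r_B = 1.25×0.4120^1.5 = 0.3306, r_C = 1.16×0.4120 = 0.4779.
Overall selectivity = C_B/C_C = r_Bτ/(r_Cτ) = r_B/r_C = 0.692.

0.692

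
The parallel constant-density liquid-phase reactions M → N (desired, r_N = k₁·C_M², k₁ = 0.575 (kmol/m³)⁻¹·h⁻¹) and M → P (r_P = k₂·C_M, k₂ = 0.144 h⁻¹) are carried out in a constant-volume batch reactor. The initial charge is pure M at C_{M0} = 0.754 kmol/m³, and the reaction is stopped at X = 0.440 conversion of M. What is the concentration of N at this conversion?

C_M = C_{M0}(1−X) = 0.4222 kmol/m³.
Along a PFR/batch, dC_P/dC_M = −r_P/(r_N+r_P) = −k₂/(k₂+k₁·C_M).
Integrating from C_{M0} to C_M: C_P = (0.144/0.575)·ln[(0.144+0.575·0.754)/(0.144+0.575·0.422)] = 0.2504·ln(0.5776/0.3868) = 0.1004 kmol/m³.
Then C_N = (C_{M0}−C_M) − C_P = 0.3318 − 0.1004 = 0.2314 kmol/m³.

0.231 kmol/m³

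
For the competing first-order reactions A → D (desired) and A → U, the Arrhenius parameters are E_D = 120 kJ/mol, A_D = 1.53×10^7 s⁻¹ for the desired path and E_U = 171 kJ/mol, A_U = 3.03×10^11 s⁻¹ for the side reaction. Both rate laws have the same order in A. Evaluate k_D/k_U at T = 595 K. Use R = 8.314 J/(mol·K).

Since both paths have the same order in A, the concentration cancels and S_{D/U} = k_D/k_U = (A_D/A_U)·exp[(E_U−E_D)/(RT)].
(E_U−E_D)/(RT) = (171−120)×10³/(8.314×595) = 51000/4947 = 10.31.
k_D/k_U = (1.53×10^7/3.03×10^11)·exp(10.31) = 5.050×10^-5 × 30020 = 1.52.

1.52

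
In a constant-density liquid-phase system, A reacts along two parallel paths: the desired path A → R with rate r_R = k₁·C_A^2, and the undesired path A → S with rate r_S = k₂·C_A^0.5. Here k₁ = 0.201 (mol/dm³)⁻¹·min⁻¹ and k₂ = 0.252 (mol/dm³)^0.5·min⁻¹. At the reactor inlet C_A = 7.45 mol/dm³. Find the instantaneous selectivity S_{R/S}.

16.2

S_{R/S} = r_R/r_S = (k₁·C_A^2)/(k₂·C_A^0.5) = (k₁/k₂)·C_A^1.5.
= (0.201×7.450^2) / (0.252×7.450^0.5) = 11.16/0.6878 = 16.2.
Since the desired path is higher order in A, keeping C_A high (PFR or concentrated feed) favours R.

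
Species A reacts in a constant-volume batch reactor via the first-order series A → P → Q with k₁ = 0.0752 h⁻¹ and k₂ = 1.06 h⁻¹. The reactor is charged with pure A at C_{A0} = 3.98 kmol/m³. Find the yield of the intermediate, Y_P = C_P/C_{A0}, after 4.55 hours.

Solving the coupled first-order balances gives C_P(t) = [k₁/(k₂−k₁)]·C_{A0}·(e^(−k₁t) − e^(−k₂t)).
e^(−k₁t) = e^(−0.0752×4.55) = e^(−0.3422) = 0.7102; e^(−k₂t) = e^(−4.823) = 0.008043.
C_P = 0.0752×3.98/(1.06−0.0752) × (0.7102−0.008043) = 0.3039×0.7022 = 0.2134 kmol/m³.
Y_P = C_P/C_{A0} = 0.2134/3.98 = 0.0536.

0.0536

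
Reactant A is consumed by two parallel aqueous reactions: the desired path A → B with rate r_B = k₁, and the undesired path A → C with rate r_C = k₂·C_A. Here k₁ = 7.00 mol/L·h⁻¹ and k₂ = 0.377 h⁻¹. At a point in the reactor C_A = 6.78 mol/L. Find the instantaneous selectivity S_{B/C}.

2.74

S_{B/C} = r_B/r_C = (k₁)/(k₂·C_A) = (k₁/k₂)·C_A⁻¹.
= (7.00) / (0.377×6.780) = 7.000/2.556 = 2.74.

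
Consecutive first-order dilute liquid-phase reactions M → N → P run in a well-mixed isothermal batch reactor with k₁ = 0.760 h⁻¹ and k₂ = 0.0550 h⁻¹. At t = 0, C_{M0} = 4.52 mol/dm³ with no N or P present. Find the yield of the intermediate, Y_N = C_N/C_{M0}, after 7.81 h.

The intermediate concentration in a first-order A→B→C sequence is C_N = k₁C_{M0}(e^(−k₁t) − e^(−k₂t))/(k₂−k₁).
e^(−k₁t) = e^(−0.760×7.81) = e^(−5.936) = 0.002644; e^(−k₂t) = e^(−0.4295) = 0.6508.
C_N = 0.760×4.52/(0.0550−0.760) × (0.002644−0.6508) = (-4.873)×(-0.6482) = 3.158 mol/dm³.
Y_N = C_N/C_{M0} = 3.158/4.52 = 0.699.

0.699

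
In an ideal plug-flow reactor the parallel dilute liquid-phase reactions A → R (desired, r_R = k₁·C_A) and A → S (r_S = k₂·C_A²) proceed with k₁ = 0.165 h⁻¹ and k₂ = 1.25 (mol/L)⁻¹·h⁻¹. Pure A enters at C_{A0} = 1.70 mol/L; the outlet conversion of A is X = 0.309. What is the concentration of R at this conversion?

C_A = C_{A0}(1−X) = 1.175 mol/L.
Along a PFR/batch, dC_R/dC_A = −r_R/(r_R+r_S) = −k₁/(k₁+k₂·C_A).
Integrating from C_{A0} to C_A: C_R = (0.165/1.25)·ln[(0.165+1.25·1.70)/(0.165+1.25·1.17)] = 0.1320·ln(2.290/1.633) = 0.04460 mol/L.

0.0446 mol/L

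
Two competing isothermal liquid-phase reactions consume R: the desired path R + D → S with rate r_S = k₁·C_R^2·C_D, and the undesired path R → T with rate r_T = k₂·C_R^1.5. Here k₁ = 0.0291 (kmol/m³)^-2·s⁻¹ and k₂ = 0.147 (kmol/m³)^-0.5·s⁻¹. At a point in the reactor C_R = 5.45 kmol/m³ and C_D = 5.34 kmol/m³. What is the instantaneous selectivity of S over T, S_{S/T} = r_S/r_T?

S_{S/T} = r_S/r_T = (k₁·C_R^2·C_D)/(k₂·C_R^1.5) = (k₁/k₂)·C_R^0.5·C_D.
= (0.0291×5.450^2×5.340) / (0.147×5.450^1.5) = 4.616/1.870 = 2.47.
Since the desired path is higher order in R, keeping C_R high (PFR or concentrated feed) favours S.

2.47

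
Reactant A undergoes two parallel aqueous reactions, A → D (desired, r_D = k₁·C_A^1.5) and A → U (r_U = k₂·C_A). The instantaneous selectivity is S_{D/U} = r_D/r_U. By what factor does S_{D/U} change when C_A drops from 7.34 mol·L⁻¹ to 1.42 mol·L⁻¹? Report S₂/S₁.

S_{D/U} = (k₁/k₂)·C_A^0.5, so S₂/S₁ = (C_{A,2}/C_{A,1})^0.5.
= (1.42/7.34)^0.5 = (0.1935)^0.5 = 0.440.

0.440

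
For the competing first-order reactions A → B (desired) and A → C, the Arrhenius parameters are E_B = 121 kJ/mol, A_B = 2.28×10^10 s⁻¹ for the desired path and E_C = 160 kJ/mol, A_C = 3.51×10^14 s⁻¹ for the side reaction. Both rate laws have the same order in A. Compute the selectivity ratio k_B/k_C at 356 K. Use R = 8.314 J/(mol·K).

k_B/k_C = (A_B/A_C)·exp[−(E_B−E_C)/(RT)] = (A_B/A_C)·exp[(E_C−E_B)/(RT)].
(E_C−E_B)/(RT) = (160−121)×10³/(8.314×356) = 39000/2960 = 13.18.
k_B/k_C = (2.28×10^10/3.51×10^14)·exp(13.18) = 6.496×10^-5 × 5.279×10^5 = 34.3.

34.3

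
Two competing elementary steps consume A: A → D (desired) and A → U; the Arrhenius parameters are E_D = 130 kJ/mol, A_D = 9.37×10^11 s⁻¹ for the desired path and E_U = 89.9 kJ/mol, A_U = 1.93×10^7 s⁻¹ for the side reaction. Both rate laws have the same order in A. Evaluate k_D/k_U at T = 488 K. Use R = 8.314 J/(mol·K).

k_D/k_U = (A_D/A_U)·exp[−(E_D−E_U)/(RT)] = (A_D/A_U)·exp[(E_U−E_D)/(RT)].
(E_U−E_D)/(RT) = (89.9−130)×10³/(8.314×488) = -40100/4057 = -9.884.
k_D/k_U = (9.37×10^11/1.93×10^7)·exp(-9.884) = 48549 × 5.101×10^-5 = 2.48.

2.48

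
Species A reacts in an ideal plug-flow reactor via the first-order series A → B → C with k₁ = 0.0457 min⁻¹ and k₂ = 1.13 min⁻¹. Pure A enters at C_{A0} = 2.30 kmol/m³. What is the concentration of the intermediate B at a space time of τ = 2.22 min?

Solving the coupled first-order balances gives C_B(τ) = [k₁/(k₂−k₁)]·C_{A0}·(e^(−k₁τ) − e^(−k₂τ)).
e^(−k₁τ) = e^(−0.0457×2.22) = e^(−0.1015) = 0.9035; e^(−k₂τ) = e^(−2.509) = 0.08138.
C_B = 0.0457×2.30/(1.13−0.0457) × (0.9035−0.08138) = 0.09694×0.8221 = 0.07970 kmol/m³.

0.0797 kmol/m³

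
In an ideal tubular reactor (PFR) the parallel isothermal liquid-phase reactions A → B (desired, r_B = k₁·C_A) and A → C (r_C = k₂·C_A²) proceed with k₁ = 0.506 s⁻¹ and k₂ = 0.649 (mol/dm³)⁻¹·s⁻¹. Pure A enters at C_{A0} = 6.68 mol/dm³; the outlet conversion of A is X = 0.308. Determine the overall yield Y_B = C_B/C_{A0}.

C_A = C_{A0}(1−X) = 4.623 mol/dm³.
Along a PFR/batch, dC_B/dC_A = −r_B/(r_B+r_C) = −k₁/(k₁+k₂·C_A).
Integrating from C_{A0} to C_A: C_B = (0.506/0.649)·ln[(0.506+0.649·6.68)/(0.506+0.649·4.62)] = 0.7797·ln(4.841/3.506) = 0.2516 mol/dm³.
Y_B = C_B/C_{A0} = 0.2516/6.68 = 0.0377.

0.0377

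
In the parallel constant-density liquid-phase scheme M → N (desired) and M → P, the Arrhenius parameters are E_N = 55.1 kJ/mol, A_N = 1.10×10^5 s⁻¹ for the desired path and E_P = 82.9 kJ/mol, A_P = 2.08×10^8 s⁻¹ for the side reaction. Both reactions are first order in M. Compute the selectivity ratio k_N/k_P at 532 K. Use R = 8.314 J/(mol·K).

0.284

Since both paths have the same order in M, the concentration cancels and S_{N/P} = k_N/k_P = (A_N/A_P)·exp[(E_P−E_N)/(RT)].
(E_P−E_N)/(RT) = (82.9−55.1)×10³/(8.314×532) = 27800/4423 = 6.285.
k_N/k_P = (1.10×10^5/2.08×10^8)·exp(6.285) = 5.288×10^-4 × 536.6 = 0.284.
Since E_N < E_P, lowering the temperature improves selectivity toward N.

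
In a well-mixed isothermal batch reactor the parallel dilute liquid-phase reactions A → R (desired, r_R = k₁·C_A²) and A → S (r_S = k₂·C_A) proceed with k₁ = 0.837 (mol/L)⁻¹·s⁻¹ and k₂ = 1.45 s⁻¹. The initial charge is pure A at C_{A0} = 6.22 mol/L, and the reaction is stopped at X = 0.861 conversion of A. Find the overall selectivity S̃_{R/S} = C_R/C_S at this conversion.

1.76

C_A = C_{A0}(1−X) = 0.8646 mol/L.
Along a PFR/batch, dC_S/dC_A = −r_S/(r_R+r_S) = −k₂/(k₂+k₁·C_A).
Integrating from C_{A0} to C_A: C_S = (1.45/0.837)·ln[(1.45+0.837·6.22)/(1.45+0.837·0.865)] = 1.732·ln(6.656/2.174) = 1.939 mol/L.
Then C_R = (C_{A0}−C_A) − C_S = 5.355 − 1.939 = 3.417 mol/L.
S̃_{R/S} = C_R/C_S = 3.417/1.939 = 1.76.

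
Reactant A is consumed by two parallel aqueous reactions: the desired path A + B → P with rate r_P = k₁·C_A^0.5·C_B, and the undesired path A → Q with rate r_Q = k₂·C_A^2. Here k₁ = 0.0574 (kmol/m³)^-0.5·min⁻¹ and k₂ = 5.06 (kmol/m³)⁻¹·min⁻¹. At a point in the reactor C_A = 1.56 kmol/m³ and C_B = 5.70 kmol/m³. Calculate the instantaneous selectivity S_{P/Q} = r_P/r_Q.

0.0332

S_{P/Q} = r_P/r_Q = (k₁·C_A^0.5·C_B)/(k₂·C_A^2) = (k₁/k₂)·C_A^-1.5·C_B.
= (0.0574×1.560^0.5×5.700) / (5.06×1.560^2) = 0.4086/12.31 = 0.0332.
The undesired path is higher order in A, so low C_A (CSTR or dilute feed) favours P.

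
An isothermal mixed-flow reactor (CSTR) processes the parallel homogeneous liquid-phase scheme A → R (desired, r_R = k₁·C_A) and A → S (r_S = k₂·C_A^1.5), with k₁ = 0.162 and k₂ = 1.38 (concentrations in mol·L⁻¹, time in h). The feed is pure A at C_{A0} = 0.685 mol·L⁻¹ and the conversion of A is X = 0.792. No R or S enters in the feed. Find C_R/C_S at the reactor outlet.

0.311

Exit C_A = C_{A0}(1−X) = 0.685×0.208 = 0.1425 mol·L⁻¹.
A CSTR operates uniformly at the exit composition, giving r_R = 0.02308 and r_S = 0.07422 (each k·C_A^n at C_A = 0.1425).
Overall selectivity = C_R/C_S = r_Rτ/(r_Sτ) = r_R/r_S = 0.311.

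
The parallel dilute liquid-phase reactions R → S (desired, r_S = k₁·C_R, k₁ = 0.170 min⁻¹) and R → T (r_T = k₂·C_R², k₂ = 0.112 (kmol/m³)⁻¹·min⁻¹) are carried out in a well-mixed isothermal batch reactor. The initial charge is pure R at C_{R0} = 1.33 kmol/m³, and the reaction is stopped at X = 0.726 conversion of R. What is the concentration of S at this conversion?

0.629 kmol/m³

C_R = C_{R0}(1−X) = 0.3644 kmol/m³.
Along a PFR/batch, dC_S/dC_R = −r_S/(r_S+r_T) = −k₁/(k₁+k₂·C_R).
Integrating from C_{R0} to C_R: C_S = (0.170/0.112)·ln[(0.170+0.112·1.33)/(0.170+0.112·0.364)] = 1.518·ln(0.3190/0.2108) = 0.6285 kmol/m³.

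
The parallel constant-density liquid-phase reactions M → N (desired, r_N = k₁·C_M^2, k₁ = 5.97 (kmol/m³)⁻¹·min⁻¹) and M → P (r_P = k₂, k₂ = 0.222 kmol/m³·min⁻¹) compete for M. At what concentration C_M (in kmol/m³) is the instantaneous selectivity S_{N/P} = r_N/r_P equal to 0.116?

0.0657 kmol/m³

S_{N/P} = (k₁/k₂)·C_M^2 ⇒ C_M = (S·k₂/k₁)^(0.5).
= (0.116×0.222/5.97)^(0.5) = (0.004314)^(0.5) = 0.0657 kmol/m³.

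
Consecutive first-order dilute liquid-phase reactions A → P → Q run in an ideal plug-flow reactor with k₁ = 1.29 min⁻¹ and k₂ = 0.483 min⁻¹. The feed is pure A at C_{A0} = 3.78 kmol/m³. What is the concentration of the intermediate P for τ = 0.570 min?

1.69 kmol/m³

Solving the coupled first-order balances gives C_P(τ) = [k₁/(k₂−k₁)]·C_{A0}·(e^(−k₁τ) − e^(−k₂τ)).
e^(−k₁τ) = e^(−1.29×0.570) = e^(−0.7353) = 0.4794; e^(−k₂τ) = e^(−0.2753) = 0.7593.
C_P = 1.29×3.78/(0.483−1.29) × (0.4794−0.7593) = (-6.042)×(-0.2800) = 1.692 kmol/m³.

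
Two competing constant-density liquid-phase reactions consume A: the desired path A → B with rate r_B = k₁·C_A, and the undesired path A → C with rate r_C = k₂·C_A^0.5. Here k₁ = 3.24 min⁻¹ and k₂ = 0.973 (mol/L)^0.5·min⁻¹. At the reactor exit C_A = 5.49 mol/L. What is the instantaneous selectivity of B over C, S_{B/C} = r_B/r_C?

7.80

S_{B/C} = r_B/r_C = (k₁·C_A)/(k₂·C_A^0.5) = (k₁/k₂)·C_A^0.5.
= (3.24×5.490) / (0.973×5.490^0.5) = 17.79/2.280 = 7.80.
Since the desired path is higher order in A, keeping C_A high (PFR or concentrated feed) favours B.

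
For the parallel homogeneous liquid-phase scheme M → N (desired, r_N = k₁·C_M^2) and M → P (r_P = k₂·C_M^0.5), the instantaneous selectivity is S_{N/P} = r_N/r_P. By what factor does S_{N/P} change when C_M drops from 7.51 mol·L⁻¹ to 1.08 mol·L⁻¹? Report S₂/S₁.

0.0545

S_{N/P} = (k₁/k₂)·C_M^1.5, so S₂/S₁ = (C_{M,2}/C_{M,1})^1.5.
= (1.08/7.51)^1.5 = (0.1438)^1.5 = 0.0545.
Selectivity toward N falls as C_M falls — high-concentration operation is favoured.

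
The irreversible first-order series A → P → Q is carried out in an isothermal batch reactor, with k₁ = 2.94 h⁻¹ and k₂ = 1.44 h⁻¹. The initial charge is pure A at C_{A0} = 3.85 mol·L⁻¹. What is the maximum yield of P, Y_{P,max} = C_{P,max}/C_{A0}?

Evaluating C_P at t_opt = ln(k₂/k₁)/(k₂−k₁) gives C_{P,max}/C_{A0} = (k₁/k₂)^[k₂/(k₂−k₁)].
= (2.94/1.44)^(1.44/(1.44−2.94)) = (2.042)^(-0.9600) = 0.5040.

0.504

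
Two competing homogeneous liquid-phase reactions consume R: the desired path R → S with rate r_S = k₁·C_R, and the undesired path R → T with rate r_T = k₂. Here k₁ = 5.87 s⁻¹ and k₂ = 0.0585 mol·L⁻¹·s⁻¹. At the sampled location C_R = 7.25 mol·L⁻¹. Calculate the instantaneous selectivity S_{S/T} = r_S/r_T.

727

S_{S/T} = r_S/r_T = (k₁·C_R)/(k₂) = (k₁/k₂)·C_R.
= (5.87×7.250) / (0.0585) = 42.56/0.05850 = 727.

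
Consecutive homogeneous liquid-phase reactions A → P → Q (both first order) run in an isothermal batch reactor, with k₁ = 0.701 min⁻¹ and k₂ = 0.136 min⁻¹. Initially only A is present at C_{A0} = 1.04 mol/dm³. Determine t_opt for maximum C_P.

For first-order series the maximum of C_P occurs at t_opt = ln(k₂/k₁)/(k₂−k₁).
= ln(0.136/0.701)/(0.136−0.701) = ln(0.1940)/-0.5650 = -1.640/-0.5650 = 2.90 min.

2.90 min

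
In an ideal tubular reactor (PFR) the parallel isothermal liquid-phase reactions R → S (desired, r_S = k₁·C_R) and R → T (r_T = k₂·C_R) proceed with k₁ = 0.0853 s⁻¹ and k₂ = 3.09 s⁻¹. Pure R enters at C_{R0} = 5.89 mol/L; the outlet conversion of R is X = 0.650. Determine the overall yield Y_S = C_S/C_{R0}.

0.0175

C_R = C_{R0}(1−X) = 2.061 mol/L.
Both paths are first order in R, so the instantaneous fraction to S is constant: dC_S/d(−C_R) = k₁/(k₁+k₂) = 0.02686.
C_S = 0.02686·(C_{R0}−C_R) = 0.02686×3.829 = 0.103 mol/L.
Y_S = C_S/C_{R0} = 0.1028/5.89 = 0.0175.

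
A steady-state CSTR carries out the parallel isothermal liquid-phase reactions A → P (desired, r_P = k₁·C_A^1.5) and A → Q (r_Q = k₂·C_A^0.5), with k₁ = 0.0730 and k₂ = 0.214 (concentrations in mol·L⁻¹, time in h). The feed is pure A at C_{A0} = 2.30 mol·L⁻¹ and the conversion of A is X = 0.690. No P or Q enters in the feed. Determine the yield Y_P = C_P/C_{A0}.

0.135

Exit C_A = C_{A0}(1−X) = 2.30×0.310 = 0.7130 mol·L⁻¹.
Rates in a CSTR are evaluated at the outlet concentration: r_P = 0.0730×0.7130^1.5 = 0.04395, r_Q = 0.214×0.7130^0.5 = 0.1807.
Fraction of consumed A going to P: r_P/(r_P+r_Q) = 0.1956.
C_P = 0.1956·C_{A0}·X = 0.1956×2.30×0.690 = 0.310 mol·L⁻¹; Y_P = C_P/C_{A0} = 0.135.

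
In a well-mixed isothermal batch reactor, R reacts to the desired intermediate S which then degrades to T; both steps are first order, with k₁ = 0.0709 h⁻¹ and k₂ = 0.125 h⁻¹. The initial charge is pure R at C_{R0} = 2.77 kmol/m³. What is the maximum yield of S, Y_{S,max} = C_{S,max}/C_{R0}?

0.270

At the optimum, C_{S,max}/C_{R0} = (k₁/k₂)^[k₂/(k₂−k₁)].
= (0.0709/0.125)^(0.125/(0.125−0.0709)) = (0.5672)^(2.311) = 0.2698.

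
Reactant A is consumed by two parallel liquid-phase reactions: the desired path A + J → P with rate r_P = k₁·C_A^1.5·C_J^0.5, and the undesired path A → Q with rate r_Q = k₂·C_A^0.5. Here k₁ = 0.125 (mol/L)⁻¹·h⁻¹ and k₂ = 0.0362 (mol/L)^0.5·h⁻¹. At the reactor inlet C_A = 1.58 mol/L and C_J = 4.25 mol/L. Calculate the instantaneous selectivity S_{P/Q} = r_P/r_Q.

S_{P/Q} = r_P/r_Q = (k₁·C_A^1.5·C_J^0.5)/(k₂·C_A^0.5) = (k₁/k₂)·C_A·C_J^0.5.
= (0.125×1.580^1.5×4.250^0.5) / (0.0362×1.580^0.5) = 0.5118/0.04550 = 11.2.
Since the desired path is higher order in A, keeping C_A high (PFR or concentrated feed) favours P.

11.2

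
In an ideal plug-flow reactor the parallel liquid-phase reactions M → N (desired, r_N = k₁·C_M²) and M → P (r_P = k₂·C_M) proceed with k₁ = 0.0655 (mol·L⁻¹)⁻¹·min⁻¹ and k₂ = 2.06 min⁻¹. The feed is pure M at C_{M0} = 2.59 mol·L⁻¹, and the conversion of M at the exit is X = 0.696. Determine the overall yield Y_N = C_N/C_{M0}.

0.0353

C_M = C_{M0}(1−X) = 0.7874 mol·L⁻¹.
Along a PFR/batch, dC_P/dC_M = −r_P/(r_N+r_P) = −k₂/(k₂+k₁·C_M).
Integrating from C_{M0} to C_M: C_P = (2.06/0.0655)·ln[(2.06+0.0655·2.59)/(2.06+0.0655·0.787)] = 31.45·ln(2.230/2.112) = 1.711 mol·L⁻¹.
Then C_N = (C_{M0}−C_M) − C_P = 1.803 − 1.711 = 0.09144 mol·L⁻¹.
Y_N = C_N/C_{M0} = 0.09144/2.59 = 0.0353.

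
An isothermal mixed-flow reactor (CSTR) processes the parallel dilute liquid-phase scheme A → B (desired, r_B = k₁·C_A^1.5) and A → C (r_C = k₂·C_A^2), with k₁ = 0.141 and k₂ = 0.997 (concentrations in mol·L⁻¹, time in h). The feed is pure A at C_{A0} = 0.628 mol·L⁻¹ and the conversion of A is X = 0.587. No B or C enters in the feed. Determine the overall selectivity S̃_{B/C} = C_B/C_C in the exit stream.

Exit C_A = C_{A0}(1−X) = 0.628×0.413 = 0.2594 mol·L⁻¹.
Rates in a CSTR are evaluated at the outlet concentration: r_B = 0.141×0.2594^1.5 = 0.01862, r_C = 0.997×0.2594^2 = 0.06707.
Overall selectivity = C_B/C_C = r_Bτ/(r_Cτ) = r_B/r_C = 0.278.

0.278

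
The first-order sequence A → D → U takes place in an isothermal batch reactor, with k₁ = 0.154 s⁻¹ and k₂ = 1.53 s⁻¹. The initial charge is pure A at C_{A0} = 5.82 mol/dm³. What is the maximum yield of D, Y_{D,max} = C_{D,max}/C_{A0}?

0.0778

Evaluating C_D at t_opt = ln(k₂/k₁)/(k₂−k₁) gives C_{D,max}/C_{A0} = (k₁/k₂)^[k₂/(k₂−k₁)].
= (0.154/1.53)^(1.53/(1.53−0.154)) = (0.1007)^(1.112) = 0.07784.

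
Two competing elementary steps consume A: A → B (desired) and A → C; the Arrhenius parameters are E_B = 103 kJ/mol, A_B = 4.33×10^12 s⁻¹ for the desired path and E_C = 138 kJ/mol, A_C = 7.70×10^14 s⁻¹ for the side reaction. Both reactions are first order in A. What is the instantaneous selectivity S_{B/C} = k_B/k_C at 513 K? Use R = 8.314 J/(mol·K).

With equal orders, S_{B/C} = k_B/k_C = (A_B/A_C)·exp[(E_C−E_B)/(RT)].
(E_C−E_B)/(RT) = (138−103)×10³/(8.314×513) = 35000/4265 = 8.206.
k_B/k_C = (4.33×10^12/7.70×10^14)·exp(8.206) = 0.005623 × 3663 = 20.6.
Since E_B < E_C, lowering the temperature improves selectivity toward B.

20.6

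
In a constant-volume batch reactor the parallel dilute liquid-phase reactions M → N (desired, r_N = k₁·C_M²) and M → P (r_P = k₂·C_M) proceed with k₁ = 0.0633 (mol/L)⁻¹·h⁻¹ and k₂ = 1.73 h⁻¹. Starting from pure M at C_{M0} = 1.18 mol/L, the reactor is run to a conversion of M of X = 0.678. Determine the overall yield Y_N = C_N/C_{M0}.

C_M = C_{M0}(1−X) = 0.3800 mol/L.
Along a PFR/batch, dC_P/dC_M = −r_P/(r_N+r_P) = −k₂/(k₂+k₁·C_M).
Integrating from C_{M0} to C_M: C_P = (1.73/0.0633)·ln[(1.73+0.0633·1.18)/(1.73+0.0633·0.380)] = 27.33·ln(1.805/1.754) = 0.7779 mol/L.
Then C_N = (C_{M0}−C_M) − C_P = 0.8000 − 0.7779 = 0.02215 mol/L.
Y_N = C_N/C_{M0} = 0.02215/1.18 = 0.0188.

0.0188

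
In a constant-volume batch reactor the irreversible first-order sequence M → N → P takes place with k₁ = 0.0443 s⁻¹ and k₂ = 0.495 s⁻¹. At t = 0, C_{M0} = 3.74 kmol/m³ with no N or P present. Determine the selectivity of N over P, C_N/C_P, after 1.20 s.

For first-order series with pure M initially, C_N(t) = k₁C_{M0}/(k₂−k₁)·(e^(−k₁t) − e^(−k₂t)).
e^(−k₁t) = e^(−0.0443×1.20) = e^(−0.05316) = 0.9482; e^(−k₂t) = e^(−0.5940) = 0.5521.
C_N = 0.0443×3.74/(0.495−0.0443) × (0.9482−0.5521) = 0.3676×0.3961 = 0.1456 kmol/m³.
C_M = C_{M0}e^(−k₁t) = 3.546 kmol/m³, so C_P = C_{M0}−C_M−C_N = 0.04801 kmol/m³; C_N/C_P = 3.03.

3.03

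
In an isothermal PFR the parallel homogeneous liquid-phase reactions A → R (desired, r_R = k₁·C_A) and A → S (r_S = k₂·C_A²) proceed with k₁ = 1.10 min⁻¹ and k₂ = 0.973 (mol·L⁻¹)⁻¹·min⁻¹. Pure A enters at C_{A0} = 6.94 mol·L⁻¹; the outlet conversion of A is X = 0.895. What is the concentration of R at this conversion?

1.66 mol·L⁻¹

C_A = C_{A0}(1−X) = 0.7287 mol·L⁻¹.
Along a PFR/batch, dC_R/dC_A = −r_R/(r_R+r_S) = −k₁/(k₁+k₂·C_A).
Integrating from C_{A0} to C_A: C_R = (1.10/0.973)·ln[(1.10+0.973·6.94)/(1.10+0.973·0.729)] = 1.131·ln(7.853/1.809) = 1.660 mol·L⁻¹.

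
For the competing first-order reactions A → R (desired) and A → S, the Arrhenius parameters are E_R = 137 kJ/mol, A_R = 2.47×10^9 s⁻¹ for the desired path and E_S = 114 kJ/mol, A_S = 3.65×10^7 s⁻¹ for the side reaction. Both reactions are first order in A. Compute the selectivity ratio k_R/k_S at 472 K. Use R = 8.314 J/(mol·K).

With equal orders, S_{R/S} = k_R/k_S = (A_R/A_S)·exp[(E_S−E_R)/(RT)].
(E_S−E_R)/(RT) = (114−137)×10³/(8.314×472) = -23000/3924 = -5.861.
k_R/k_S = (2.47×10^9/3.65×10^7)·exp(-5.861) = 67.67 × 0.002848 = 0.193.

0.193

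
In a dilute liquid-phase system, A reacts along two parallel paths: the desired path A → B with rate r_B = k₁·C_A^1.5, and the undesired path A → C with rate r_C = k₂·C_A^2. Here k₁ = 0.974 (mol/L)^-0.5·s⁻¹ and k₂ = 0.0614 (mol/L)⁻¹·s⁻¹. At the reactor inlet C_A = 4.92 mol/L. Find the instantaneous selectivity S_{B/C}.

S_{B/C} = r_B/r_C = (k₁·C_A^1.5)/(k₂·C_A^2) = (k₁/k₂)·C_A^-0.5.
= (0.974×4.920^1.5) / (0.0614×4.920^2) = 10.63/1.486 = 7.15.

7.15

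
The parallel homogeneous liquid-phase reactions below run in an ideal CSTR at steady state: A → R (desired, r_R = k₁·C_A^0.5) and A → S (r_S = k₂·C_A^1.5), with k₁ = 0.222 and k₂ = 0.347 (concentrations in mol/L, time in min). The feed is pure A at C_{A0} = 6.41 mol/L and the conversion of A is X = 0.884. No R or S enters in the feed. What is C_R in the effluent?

2.62 mol/L

Exit C_A = C_{A0}(1−X) = 6.41×0.116 = 0.7436 mol/L.
In a CSTR the entire volume is at exit conditions, so r_R = 0.222×0.7436^0.5 = 0.1914 and r_S = 0.347×0.7436^1.5 = 0.2225.
Fraction of consumed A going to R: r_R/(r_R+r_S) = 0.4625.
C_R = 0.4625·C_{A0}·X = 0.4625×6.41×0.884 = 2.62 mol/L.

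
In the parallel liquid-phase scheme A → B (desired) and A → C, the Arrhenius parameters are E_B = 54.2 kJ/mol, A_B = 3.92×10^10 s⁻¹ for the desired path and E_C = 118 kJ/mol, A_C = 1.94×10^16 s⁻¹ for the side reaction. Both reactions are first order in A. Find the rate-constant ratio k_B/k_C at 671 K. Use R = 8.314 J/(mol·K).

Since both paths have the same order in A, the concentration cancels and S_{B/C} = k_B/k_C = (A_B/A_C)·exp[(E_C−E_B)/(RT)].
(E_C−E_B)/(RT) = (118−54.2)×10³/(8.314×671) = 63800/5579 = 11.44.
k_B/k_C = (3.92×10^10/1.94×10^16)·exp(11.44) = 2.021×10^-6 × 92630 = 0.187.
Since E_B < E_C, lowering the temperature improves selectivity toward B.

0.187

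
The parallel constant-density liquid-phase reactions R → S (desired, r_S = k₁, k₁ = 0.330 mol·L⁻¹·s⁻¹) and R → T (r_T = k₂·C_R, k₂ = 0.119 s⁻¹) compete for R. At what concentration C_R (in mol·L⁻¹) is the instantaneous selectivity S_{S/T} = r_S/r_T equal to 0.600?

4.62 mol·L⁻¹

S_{S/T} = (k₁/k₂)·C_R⁻¹ ⇒ C_R = (S·k₂/k₁)^(-1).
= (0.600×0.119/0.330)^(-1) = (0.2164)^(-1) = 4.62 mol·L⁻¹.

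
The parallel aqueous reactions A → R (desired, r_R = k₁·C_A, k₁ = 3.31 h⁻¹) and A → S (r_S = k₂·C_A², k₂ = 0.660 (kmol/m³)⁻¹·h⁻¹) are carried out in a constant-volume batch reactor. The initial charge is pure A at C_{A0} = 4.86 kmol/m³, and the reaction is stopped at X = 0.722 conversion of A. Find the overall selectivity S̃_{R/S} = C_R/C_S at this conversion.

1.68

C_A = C_{A0}(1−X) = 1.351 kmol/m³.
Along a PFR/batch, dC_R/dC_A = −r_R/(r_R+r_S) = −k₁/(k₁+k₂·C_A).
Integrating from C_{A0} to C_A: C_R = (3.31/0.660)·ln[(3.31+0.660·4.86)/(3.31+0.660·1.35)] = 5.015·ln(6.518/4.202) = 2.202 kmol/m³.
C_S = (C_{A0}−C_A)−C_R = 1.307 kmol/m³; S̃_{R/S} = 2.202/1.307 = 1.68.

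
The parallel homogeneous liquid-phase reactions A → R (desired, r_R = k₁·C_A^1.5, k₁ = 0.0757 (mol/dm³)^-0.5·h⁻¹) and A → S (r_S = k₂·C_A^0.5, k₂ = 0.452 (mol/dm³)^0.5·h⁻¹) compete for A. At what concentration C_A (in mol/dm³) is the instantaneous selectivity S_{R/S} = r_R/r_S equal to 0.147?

0.878 mol/dm³

S_{R/S} = (k₁/k₂)·C_A ⇒ C_A = S·k₂/k₁.
= 0.147×0.452/0.0757 = 0.878 mol/dm³.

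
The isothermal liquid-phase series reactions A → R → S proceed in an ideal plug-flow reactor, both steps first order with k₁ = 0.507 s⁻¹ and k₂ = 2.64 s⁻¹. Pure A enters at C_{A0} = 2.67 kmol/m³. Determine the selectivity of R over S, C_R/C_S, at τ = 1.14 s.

The intermediate concentration in a first-order A→B→C sequence is C_R = k₁C_{A0}(e^(−k₁τ) − e^(−k₂τ))/(k₂−k₁).
e^(−k₁τ) = e^(−0.507×1.14) = e^(−0.5780) = 0.5610; e^(−k₂τ) = e^(−3.010) = 0.04931.
C_R = 0.507×2.67/(2.64−0.507) × (0.5610−0.04931) = 0.6346×0.5117 = 0.3248 kmol/m³.
C_A = C_{A0}e^(−k₁τ) = 1.498 kmol/m³, so C_S = C_{A0}−C_A−C_R = 0.8473 kmol/m³; C_R/C_S = 0.383.

0.383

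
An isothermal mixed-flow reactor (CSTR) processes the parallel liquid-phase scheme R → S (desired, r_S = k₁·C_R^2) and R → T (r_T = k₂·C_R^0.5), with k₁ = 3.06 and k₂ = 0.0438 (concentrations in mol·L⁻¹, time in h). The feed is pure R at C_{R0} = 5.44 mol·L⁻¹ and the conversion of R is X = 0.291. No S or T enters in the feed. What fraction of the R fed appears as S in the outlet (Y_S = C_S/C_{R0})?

0.290

Exit C_R = C_{R0}(1−X) = 5.44×0.709 = 3.857 mol·L⁻¹.
Rates in a CSTR are evaluated at the outlet concentration: r_S = 3.06×3.857^2 = 45.52, r_T = 0.0438×3.857^0.5 = 0.08602.
Fraction of consumed R going to S: r_S/(r_S+r_T) = 0.9981.
C_S = 0.9981·C_{R0}·X = 0.9981×5.44×0.291 = 1.58 mol·L⁻¹; Y_S = C_S/C_{R0} = 0.290.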